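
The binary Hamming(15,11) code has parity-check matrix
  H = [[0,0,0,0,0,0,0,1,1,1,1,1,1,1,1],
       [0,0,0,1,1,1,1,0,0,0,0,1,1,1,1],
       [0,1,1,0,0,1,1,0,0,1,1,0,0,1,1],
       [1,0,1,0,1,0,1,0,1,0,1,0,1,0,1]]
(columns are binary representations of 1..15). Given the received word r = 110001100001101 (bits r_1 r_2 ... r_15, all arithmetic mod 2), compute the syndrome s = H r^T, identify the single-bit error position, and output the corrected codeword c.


s = (1, 1, 0, 0)^T, error position = 12, corrected codeword c = 110001100000101

Compute s = H r^T mod 2 one row at a time:
  s_1 = 0 + 0 + 0 + 0 + 1 + 1 + 0 + 1 = 3 ≡ 1 (mod 2).
  s_2 = 0 + 0 + 1 + 1 + 1 + 1 + 0 + 1 = 5 ≡ 1 (mod 2).
  s_3 = 1 + 0 + 1 + 1 + 0 + 0 + 0 + 1 = 4 ≡ 0 (mod 2).
  s_4 = 1 + 0 + 0 + 1 + 0 + 0 + 1 + 1 = 4 ≡ 0 (mod 2).
s = (1, 1, 0, 0)^T — this equals column 12 of H (binary 1100), so error is at position 12.
Correct: flip bit 12 of r = 110001100001101 to get c = 110001100000101.


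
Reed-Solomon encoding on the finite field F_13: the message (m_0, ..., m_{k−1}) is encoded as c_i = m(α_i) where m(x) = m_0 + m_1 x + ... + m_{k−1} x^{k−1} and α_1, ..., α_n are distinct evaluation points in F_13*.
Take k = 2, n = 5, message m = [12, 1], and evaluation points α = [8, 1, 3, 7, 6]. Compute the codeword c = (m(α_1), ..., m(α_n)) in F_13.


c = [7, 0, 2, 6, 5]

Message polynomial: m(x) = 12 + 1·x (mod 13).
For each evaluation point α_i, compute m(α_i) mod 13:
  α_1 = 8: Horner steps 1 → 7, so m(8) = 7.
  α_2 = 1: Horner steps 1 → 0, so m(1) = 0.
  α_3 = 3: Horner steps 1 → 2, so m(3) = 2.
  α_4 = 7: Horner steps 1 → 6, so m(7) = 6.
  α_5 = 6: Horner steps 1 → 5, so m(6) = 5.
Codeword c = [7, 0, 2, 6, 5] ∈ F_13^5.


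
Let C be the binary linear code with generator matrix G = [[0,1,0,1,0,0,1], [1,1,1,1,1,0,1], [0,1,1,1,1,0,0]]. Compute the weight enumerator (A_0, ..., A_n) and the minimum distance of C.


Weight distribution: A_0 = 1, A_2 = 1, A_3 = 4, A_4 = 1, A_6 = 1. Minimum distance d = 2.

Enumerate all 2^3 = 8 messages m ∈ F_2^3.
For each, compute codeword c = mG in F_2^7, then tally its weight.
  m = 000 → c = 0000000, weight = 0.
  m = 100 → c = 0101001, weight = 3.
  m = 010 → c = 1111101, weight = 6.
  m = 110 → c = 1010100, weight = 3.
  m = 001 → c = 0111100, weight = 4.
  m = 101 → c = 0010101, weight = 3.
  m = 011 → c = 1000001, weight = 2.
  m = 111 → c = 1101000, weight = 3.
Tally weights:
  weight 0: 1 codewords.
  weight 2: 1 codewords.
  weight 3: 4 codewords.
  weight 4: 1 codewords.
  weight 6: 1 codewords.
Minimum distance d = smallest w > 0 with A_w > 0 = 2.
Sanity: Σ A_w = 8 = 2^3 = 8 ✓.


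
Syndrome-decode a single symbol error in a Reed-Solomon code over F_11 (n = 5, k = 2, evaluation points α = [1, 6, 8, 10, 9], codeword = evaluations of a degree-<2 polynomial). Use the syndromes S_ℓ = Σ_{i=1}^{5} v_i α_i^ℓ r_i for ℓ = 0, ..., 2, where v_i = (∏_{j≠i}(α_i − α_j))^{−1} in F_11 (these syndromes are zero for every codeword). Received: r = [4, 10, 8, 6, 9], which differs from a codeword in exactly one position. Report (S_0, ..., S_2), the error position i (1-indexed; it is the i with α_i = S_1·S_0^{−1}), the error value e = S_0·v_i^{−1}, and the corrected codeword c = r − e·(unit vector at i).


S = (10, 2, 7), error at position 5, error magnitude e = 2, c = [4, 10, 8, 6, 7].

Step 1: column multipliers v_i = (∏_{j≠i}(α_i − α_j))^{−1} mod 11.
  i = 1 (α = 1): (1−6)(1−8)(1−10)(1−9) = (−5)·(−7)·(−9)·(−8) = 2520 ≡ 1, so v_1 = 1^{−1} = 1 (mod 11).
  i = 2 (α = 6): (6−1)(6−8)(6−10)(6−9) = 5·(−2)·(−4)·(−3) = −120 ≡ 1, so v_2 = 1^{−1} = 1 (mod 11).
  i = 3 (α = 8): (8−1)(8−6)(8−10)(8−9) = 7·2·(−2)·(−1) = 28 ≡ 6, so v_3 = 6^{−1} = 2 (mod 11).
  i = 4 (α = 10): (10−1)(10−6)(10−8)(10−9) = 9·4·2·1 = 72 ≡ 6, so v_4 = 6^{−1} = 2 (mod 11).
  i = 5 (α = 9): (9−1)(9−6)(9−8)(9−10) = 8·3·1·(−1) = −24 ≡ 9, so v_5 = 9^{−1} = 5 (mod 11).
  v = [1, 1, 2, 2, 5].
Step 2: syndromes of r = [4, 10, 8, 6, 9] (all sums mod 11).
  S_0 = Σ v_i r_i = 1·4 + 1·10 + 2·8 + 2·6 + 5·9 = 87 ≡ 10.
  S_1 = Σ v_i α_i r_i = 1·1·4 + 1·6·10 + 2·8·8 + 2·10·6 + 5·9·9 = 717 ≡ 2.
  α_i^2 mod 11 = [1, 3, 9, 1, 4].
  S_2 = Σ v_i α_i^2 r_i = 1·1·4 + 1·3·10 + 2·9·8 + 2·1·6 + 5·4·9 = 370 ≡ 7.
  S = (10, 2, 7) ≠ 0, so r is not a codeword (an error is present).
Step 3: locate the error. For a single error e at position i, S_ℓ = v_i·e·α_i^ℓ, so α_err = S_1/S_0.
  S_0^{−1} = 10^{−1} = 10 (mod 11), so α_err = 2·10 = 20 ≡ 9 = α_5. Error position i = 5.
  Consistency check: S_2/S_1 = 7·6 = 42 ≡ 9 = α_err ✓ (single-error assumption holds).
Step 4: error magnitude e = S_0/v_5 = S_0·∏_{j≠5}(α_5 − α_j) = 10·9 = 90 ≡ 2 (mod 11).
Step 5: correct position 5: c_5 = r_5 − e = 9 − 2 ≡ 7 (mod 11). Hence c = [4, 10, 8, 6, 7].
  Check: interpolating c through the α_i gives m(x) = 5 + 10·x (degree < 2) with m(α_i) = c_i for every i, so c is indeed a codeword.


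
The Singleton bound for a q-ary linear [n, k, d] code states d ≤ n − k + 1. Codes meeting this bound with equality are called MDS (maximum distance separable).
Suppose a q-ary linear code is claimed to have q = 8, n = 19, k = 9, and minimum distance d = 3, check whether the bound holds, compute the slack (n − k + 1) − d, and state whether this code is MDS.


Singleton RHS = n − k + 1 = 11, slack = 8, bound satisfied, not MDS.

Singleton bound: d ≤ n − k + 1.
Here n = 19, k = 9, so n − k + 1 = 11.
Given d = 3, check d ≤ 11: YES.
Slack = (n − k + 1) − d = 8.
The code is NOT MDS (slack = 8 > 0).
Description: the claimed parameters are [19, 9, 3]_8; such a code would be non-MDS.


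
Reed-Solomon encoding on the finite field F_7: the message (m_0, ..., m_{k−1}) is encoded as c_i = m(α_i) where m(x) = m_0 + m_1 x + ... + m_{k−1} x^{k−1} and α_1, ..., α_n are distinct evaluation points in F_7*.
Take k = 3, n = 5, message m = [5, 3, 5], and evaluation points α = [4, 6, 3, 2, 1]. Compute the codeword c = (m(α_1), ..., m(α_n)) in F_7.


c = [6, 0, 3, 3, 6]

Message polynomial: m(x) = 5 + 3·x + 5·x^2 (mod 7).
For each evaluation point α_i, compute m(α_i) mod 7:
  α_1 = 4: Horner steps 5 → 2 → 6, so m(4) = 6.
  α_2 = 6: Horner steps 5 → 5 → 0, so m(6) = 0.
  α_3 = 3: Horner steps 5 → 4 → 3, so m(3) = 3.
  α_4 = 2: Horner steps 5 → 6 → 3, so m(2) = 3.
  α_5 = 1: Horner steps 5 → 1 → 6, so m(1) = 6.
Codeword c = [6, 0, 3, 3, 6] ∈ F_7^5.


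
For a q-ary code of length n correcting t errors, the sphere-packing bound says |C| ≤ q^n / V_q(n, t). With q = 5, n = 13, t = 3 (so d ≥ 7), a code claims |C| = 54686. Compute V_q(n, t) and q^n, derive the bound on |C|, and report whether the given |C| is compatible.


V_q(n, t) = 19605, q^n = 1220703125, Hamming bound = 62264, |C| = 54686 ≤ bound (satisfied).

Step 1: Compute V_q(n, t) = Σ_{j=0}^3 C(n, j) (q−1)^j.
  j = 0: C(13,0)·(4)^0 = 1·1 = 1.
  j = 1: C(13,1)·(4)^1 = 13·4 = 52.
  j = 2: C(13,2)·(4)^2 = 78·16 = 1248.
  j = 3: C(13,3)·(4)^3 = 286·64 = 18304.
  V_q(n, t) = 1 + 52 + 1248 + 18304 = 19605.
Step 2: q^n = 5^13 = 1220703125.
Step 3: Hamming bound ⌊q^n / V_q(n,t)⌋ = ⌊1220703125/19605⌋ = 62264.
Step 4: Compare |C| = 54686 to 62264: satisfied.
The claimed |C| lies below the Hamming bound.


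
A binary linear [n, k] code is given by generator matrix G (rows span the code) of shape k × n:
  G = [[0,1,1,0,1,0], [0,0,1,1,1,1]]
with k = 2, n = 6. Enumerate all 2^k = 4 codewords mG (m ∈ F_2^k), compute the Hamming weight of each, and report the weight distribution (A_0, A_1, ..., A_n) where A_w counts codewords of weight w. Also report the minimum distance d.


Weight distribution: A_0 = 1, A_3 = 2, A_4 = 1. Minimum distance d = 3.

Enumerate all 2^2 = 4 messages m ∈ F_2^2.
For each, compute codeword c = mG in F_2^6, then tally its weight.
  m = 00 → c = 000000, weight = 0.
  m = 10 → c = 011010, weight = 3.
  m = 01 → c = 001111, weight = 4.
  m = 11 → c = 010101, weight = 3.
Tally weights:
  weight 0: 1 codewords.
  weight 3: 2 codewords.
  weight 4: 1 codewords.
Minimum distance d = smallest w > 0 with A_w > 0 = 3.
Sanity: Σ A_w = 4 = 2^2 = 4 ✓.


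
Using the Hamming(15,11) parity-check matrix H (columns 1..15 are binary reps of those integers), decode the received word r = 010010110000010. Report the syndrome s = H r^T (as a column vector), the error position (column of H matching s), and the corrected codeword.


s = (0, 1, 1, 0)^T, error position = 6, corrected codeword c = 010011110000010

Compute s = H r^T mod 2 one row at a time:
  s_1 = 1 + 0 + 0 + 0 + 0 + 0 + 1 + 0 = 2 ≡ 0 (mod 2).
  s_2 = 0 + 1 + 0 + 1 + 0 + 0 + 1 + 0 = 3 ≡ 1 (mod 2).
  s_3 = 1 + 0 + 0 + 1 + 0 + 0 + 1 + 0 = 3 ≡ 1 (mod 2).
  s_4 = 0 + 0 + 1 + 1 + 0 + 0 + 0 + 0 = 2 ≡ 0 (mod 2).
s = (0, 1, 1, 0)^T — this equals column 6 of H (binary 0110), so error is at position 6.
Correct: flip bit 6 of r = 010010110000010 to get c = 010011110000010.


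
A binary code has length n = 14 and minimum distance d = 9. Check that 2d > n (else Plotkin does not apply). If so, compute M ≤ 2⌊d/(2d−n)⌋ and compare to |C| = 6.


Plotkin bound M ≤ 4; given |C| = 6 > bound (violated).

Check applicability: 2d = 18, n = 14.
2d − n = 4 > 0, so Plotkin applies.
Compute d/(2d−n) = 9/4 ≈ 2.2500.
⌊d/(2d−n)⌋ = 2.
Plotkin bound: M ≤ 2·2 = 4.
Given |C| = 6, check: VIOLATED.
This |C| is above the Plotkin bound, so no binary code with n = 14, d = 9 and 6 codewords exists.


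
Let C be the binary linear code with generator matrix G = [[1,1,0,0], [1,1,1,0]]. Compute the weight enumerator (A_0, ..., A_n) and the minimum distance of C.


Weight distribution: A_0 = 1, A_1 = 1, A_2 = 1, A_3 = 1. Minimum distance d = 1.

Enumerate all 2^2 = 4 messages m ∈ F_2^2.
For each, compute codeword c = mG in F_2^4, then tally its weight.
  m = 00 → c = 0000, weight = 0.
  m = 10 → c = 1100, weight = 2.
  m = 01 → c = 1110, weight = 3.
  m = 11 → c = 0010, weight = 1.
Tally weights:
  weight 0: 1 codewords.
  weight 1: 1 codewords.
  weight 2: 1 codewords.
  weight 3: 1 codewords.
Minimum distance d = smallest w > 0 with A_w > 0 = 1.
Sanity: Σ A_w = 4 = 2^2 = 4 ✓.


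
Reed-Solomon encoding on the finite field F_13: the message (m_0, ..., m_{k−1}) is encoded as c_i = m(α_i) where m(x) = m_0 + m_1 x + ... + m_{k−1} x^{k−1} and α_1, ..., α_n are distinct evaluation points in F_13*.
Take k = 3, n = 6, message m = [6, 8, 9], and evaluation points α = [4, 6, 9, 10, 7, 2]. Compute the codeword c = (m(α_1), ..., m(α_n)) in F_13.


c = [0, 1, 1, 11, 9, 6]

Message polynomial: m(x) = 6 + 8·x + 9·x^2 (mod 13).
For each evaluation point α_i, compute m(α_i) mod 13:
  α_1 = 4: Horner steps 9 → 5 → 0, so m(4) = 0.
  α_2 = 6: Horner steps 9 → 10 → 1, so m(6) = 1.
  α_3 = 9: Horner steps 9 → 11 → 1, so m(9) = 1.
  α_4 = 10: Horner steps 9 → 7 → 11, so m(10) = 11.
  α_5 = 7: Horner steps 9 → 6 → 9, so m(7) = 9.
  α_6 = 2: Horner steps 9 → 0 → 6, so m(2) = 6.
Codeword c = [0, 1, 1, 11, 9, 6] ∈ F_13^6.


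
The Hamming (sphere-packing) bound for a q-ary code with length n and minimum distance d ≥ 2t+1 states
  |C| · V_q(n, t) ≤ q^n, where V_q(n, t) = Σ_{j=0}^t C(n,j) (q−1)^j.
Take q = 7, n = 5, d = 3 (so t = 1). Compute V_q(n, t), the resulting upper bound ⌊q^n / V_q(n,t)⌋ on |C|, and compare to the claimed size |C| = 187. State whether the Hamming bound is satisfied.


V_q(n, t) = 31, q^n = 16807, Hamming bound = 542, |C| = 187 ≤ bound (satisfied).

Step 1: Compute V_q(n, t) = Σ_{j=0}^1 C(n, j) (q−1)^j.
  j = 0: C(5,0)·(6)^0 = 1·1 = 1.
  j = 1: C(5,1)·(6)^1 = 5·6 = 30.
  V_q(n, t) = 1 + 30 = 31.
Step 2: q^n = 7^5 = 16807.
Step 3: Hamming bound ⌊q^n / V_q(n,t)⌋ = ⌊16807/31⌋ = 542.
Step 4: Compare |C| = 187 to 542: satisfied.
The claimed |C| lies below the Hamming bound.


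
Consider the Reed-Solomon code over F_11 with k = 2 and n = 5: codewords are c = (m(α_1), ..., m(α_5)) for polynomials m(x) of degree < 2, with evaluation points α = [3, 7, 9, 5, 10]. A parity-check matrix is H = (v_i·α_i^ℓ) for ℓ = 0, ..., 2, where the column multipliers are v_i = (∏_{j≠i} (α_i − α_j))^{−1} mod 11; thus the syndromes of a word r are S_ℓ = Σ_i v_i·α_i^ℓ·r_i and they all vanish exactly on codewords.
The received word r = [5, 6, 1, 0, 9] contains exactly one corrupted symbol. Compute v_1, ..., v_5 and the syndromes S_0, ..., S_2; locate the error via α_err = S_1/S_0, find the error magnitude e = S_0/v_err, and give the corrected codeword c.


S = (10, 1, 10), error at position 5, error magnitude e = 5, c = [5, 6, 1, 0, 4].

Step 1: column multipliers v_i = (∏_{j≠i}(α_i − α_j))^{−1} mod 11.
  i = 1 (α = 3): (3−7)(3−9)(3−5)(3−10) = (−4)·(−6)·(−2)·(−7) = 336 ≡ 6, so v_1 = 6^{−1} = 2 (mod 11).
  i = 2 (α = 7): (7−3)(7−9)(7−5)(7−10) = 4·(−2)·2·(−3) = 48 ≡ 4, so v_2 = 4^{−1} = 3 (mod 11).
  i = 3 (α = 9): (9−3)(9−7)(9−5)(9−10) = 6·2·4·(−1) = −48 ≡ 7, so v_3 = 7^{−1} = 8 (mod 11).
  i = 4 (α = 5): (5−3)(5−7)(5−9)(5−10) = 2·(−2)·(−4)·(−5) = −80 ≡ 8, so v_4 = 8^{−1} = 7 (mod 11).
  i = 5 (α = 10): (10−3)(10−7)(10−9)(10−5) = 7·3·1·5 = 105 ≡ 6, so v_5 = 6^{−1} = 2 (mod 11).
  v = [2, 3, 8, 7, 2].
Step 2: syndromes of r = [5, 6, 1, 0, 9] (all sums mod 11).
  S_0 = Σ v_i r_i = 2·5 + 3·6 + 8·1 + 7·0 + 2·9 = 54 ≡ 10.
  S_1 = Σ v_i α_i r_i = 2·3·5 + 3·7·6 + 8·9·1 + 7·5·0 + 2·10·9 = 408 ≡ 1.
  α_i^2 mod 11 = [9, 5, 4, 3, 1].
  S_2 = Σ v_i α_i^2 r_i = 2·9·5 + 3·5·6 + 8·4·1 + 7·3·0 + 2·1·9 = 230 ≡ 10.
  S = (10, 1, 10) ≠ 0, so r is not a codeword (an error is present).
Step 3: locate the error. For a single error e at position i, S_ℓ = v_i·e·α_i^ℓ, so α_err = S_1/S_0.
  S_0^{−1} = 10^{−1} = 10 (mod 11), so α_err = 1·10 = 10 ≡ 10 = α_5. Error position i = 5.
  Consistency check: S_2/S_1 = 10·1 = 10 ≡ 10 = α_err ✓ (single-error assumption holds).
Step 4: error magnitude e = S_0/v_5 = S_0·∏_{j≠5}(α_5 − α_j) = 10·6 = 60 ≡ 5 (mod 11).
Step 5: correct position 5: c_5 = r_5 − e = 9 − 5 ≡ 4 (mod 11). Hence c = [5, 6, 1, 0, 4].
  Check: interpolating c through the α_i gives m(x) = 7 + 3·x (degree < 2) with m(α_i) = c_i for every i, so c is indeed a codeword.


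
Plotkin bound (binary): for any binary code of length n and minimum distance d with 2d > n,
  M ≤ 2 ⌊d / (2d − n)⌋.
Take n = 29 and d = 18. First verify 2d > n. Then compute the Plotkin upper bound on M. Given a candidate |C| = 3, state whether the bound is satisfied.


Plotkin bound M ≤ 4; given |C| = 3 ≤ bound (satisfied).

Check applicability: 2d = 36, n = 29.
2d − n = 7 > 0, so Plotkin applies.
Compute d/(2d−n) = 18/7 ≈ 2.5714.
⌊d/(2d−n)⌋ = 2.
Plotkin bound: M ≤ 2·2 = 4.
Given |C| = 3, check: satisfied.
This |C| is below the Plotkin bound.


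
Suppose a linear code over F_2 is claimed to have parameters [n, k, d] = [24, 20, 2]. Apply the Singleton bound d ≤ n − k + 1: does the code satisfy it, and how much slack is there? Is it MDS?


Singleton RHS = n − k + 1 = 5, slack = 3, bound satisfied, not MDS.

Singleton bound: d ≤ n − k + 1.
Here n = 24, k = 20, so n − k + 1 = 5.
Given d = 2, check d ≤ 5: YES.
Slack = (n − k + 1) − d = 3.
The code is NOT MDS (slack = 3 > 0).
Description: the claimed parameters are [24, 20, 2]_2; such a code would be non-MDS.


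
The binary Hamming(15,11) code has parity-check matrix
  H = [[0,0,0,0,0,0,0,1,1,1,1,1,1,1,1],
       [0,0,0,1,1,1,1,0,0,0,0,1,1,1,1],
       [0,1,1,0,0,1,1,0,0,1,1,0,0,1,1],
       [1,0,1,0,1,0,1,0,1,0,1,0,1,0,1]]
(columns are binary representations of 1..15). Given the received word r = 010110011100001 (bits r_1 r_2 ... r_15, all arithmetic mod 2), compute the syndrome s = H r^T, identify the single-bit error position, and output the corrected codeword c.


s = (0, 1, 1, 1)^T, error position = 7, corrected codeword c = 010110111100001

Compute s = H r^T mod 2 one row at a time:
  s_1 = 1 + 1 + 1 + 0 + 0 + 0 + 0 + 1 = 4 ≡ 0 (mod 2).
  s_2 = 1 + 1 + 0 + 0 + 0 + 0 + 0 + 1 = 3 ≡ 1 (mod 2).
  s_3 = 1 + 0 + 0 + 0 + 1 + 0 + 0 + 1 = 3 ≡ 1 (mod 2).
  s_4 = 0 + 0 + 1 + 0 + 1 + 0 + 0 + 1 = 3 ≡ 1 (mod 2).
s = (0, 1, 1, 1)^T — this equals column 7 of H (binary 0111), so error is at position 7.
Correct: flip bit 7 of r = 010110011100001 to get c = 010110111100001.


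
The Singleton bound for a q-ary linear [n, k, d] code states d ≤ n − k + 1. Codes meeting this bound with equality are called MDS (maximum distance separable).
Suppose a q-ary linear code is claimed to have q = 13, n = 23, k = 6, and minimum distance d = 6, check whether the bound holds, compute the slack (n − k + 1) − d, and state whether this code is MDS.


Singleton RHS = n − k + 1 = 18, slack = 12, bound satisfied, not MDS.

Singleton bound: d ≤ n − k + 1.
Here n = 23, k = 6, so n − k + 1 = 18.
Given d = 6, check d ≤ 18: YES.
Slack = (n − k + 1) − d = 12.
The code is NOT MDS (slack = 12 > 0).
Description: the claimed parameters are [23, 6, 6]_13; such a code would be non-MDS.


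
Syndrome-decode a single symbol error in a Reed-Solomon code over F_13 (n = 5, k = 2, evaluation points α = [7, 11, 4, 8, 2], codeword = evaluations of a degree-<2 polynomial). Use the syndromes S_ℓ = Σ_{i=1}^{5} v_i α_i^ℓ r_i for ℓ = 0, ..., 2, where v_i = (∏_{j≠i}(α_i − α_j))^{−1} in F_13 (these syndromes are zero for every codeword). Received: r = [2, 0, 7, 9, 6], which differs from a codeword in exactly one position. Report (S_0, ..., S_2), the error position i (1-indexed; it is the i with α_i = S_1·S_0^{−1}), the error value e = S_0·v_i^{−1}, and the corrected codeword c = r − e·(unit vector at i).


S = (11, 4, 5), error at position 2, error magnitude e = 9, c = [2, 4, 7, 9, 6].

Step 1: column multipliers v_i = (∏_{j≠i}(α_i − α_j))^{−1} mod 13.
  i = 1 (α = 7): (7−11)(7−4)(7−8)(7−2) = (−4)·3·(−1)·5 = 60 ≡ 8, so v_1 = 8^{−1} = 5 (mod 13).
  i = 2 (α = 11): (11−7)(11−4)(11−8)(11−2) = 4·7·3·9 = 756 ≡ 2, so v_2 = 2^{−1} = 7 (mod 13).
  i = 3 (α = 4): (4−7)(4−11)(4−8)(4−2) = (−3)·(−7)·(−4)·2 = −168 ≡ 1, so v_3 = 1^{−1} = 1 (mod 13).
  i = 4 (α = 8): (8−7)(8−11)(8−4)(8−2) = 1·(−3)·4·6 = −72 ≡ 6, so v_4 = 6^{−1} = 11 (mod 13).
  i = 5 (α = 2): (2−7)(2−11)(2−4)(2−8) = (−5)·(−9)·(−2)·(−6) = 540 ≡ 7, so v_5 = 7^{−1} = 2 (mod 13).
  v = [5, 7, 1, 11, 2].
Step 2: syndromes of r = [2, 0, 7, 9, 6] (all sums mod 13).
  S_0 = Σ v_i r_i = 5·2 + 7·0 + 1·7 + 11·9 + 2·6 = 128 ≡ 11.
  S_1 = Σ v_i α_i r_i = 5·7·2 + 7·11·0 + 1·4·7 + 11·8·9 + 2·2·6 = 914 ≡ 4.
  α_i^2 mod 13 = [10, 4, 3, 12, 4].
  S_2 = Σ v_i α_i^2 r_i = 5·10·2 + 7·4·0 + 1·3·7 + 11·12·9 + 2·4·6 = 1357 ≡ 5.
  S = (11, 4, 5) ≠ 0, so r is not a codeword (an error is present).
Step 3: locate the error. For a single error e at position i, S_ℓ = v_i·e·α_i^ℓ, so α_err = S_1/S_0.
  S_0^{−1} = 11^{−1} = 6 (mod 13), so α_err = 4·6 = 24 ≡ 11 = α_2. Error position i = 2.
  Consistency check: S_2/S_1 = 5·10 = 50 ≡ 11 = α_err ✓ (single-error assumption holds).
Step 4: error magnitude e = S_0/v_2 = S_0·∏_{j≠2}(α_2 − α_j) = 11·2 = 22 ≡ 9 (mod 13).
Step 5: correct position 2: c_2 = r_2 − e = 0 − 9 ≡ 4 (mod 13). Hence c = [2, 4, 7, 9, 6].
  Check: interpolating c through the α_i gives m(x) = 5 + 7·x (degree < 2) with m(α_i) = c_i for every i, so c is indeed a codeword.


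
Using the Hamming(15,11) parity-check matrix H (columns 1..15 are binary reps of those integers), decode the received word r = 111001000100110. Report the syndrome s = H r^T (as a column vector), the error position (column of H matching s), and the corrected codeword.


s = (1, 1, 1, 1)^T, error position = 15, corrected codeword c = 111001000100111

Compute s = H r^T mod 2 one row at a time:
  s_1 = 0 + 0 + 1 + 0 + 0 + 1 + 1 + 0 = 3 ≡ 1 (mod 2).
  s_2 = 0 + 0 + 1 + 0 + 0 + 1 + 1 + 0 = 3 ≡ 1 (mod 2).
  s_3 = 1 + 1 + 1 + 0 + 1 + 0 + 1 + 0 = 5 ≡ 1 (mod 2).
  s_4 = 1 + 1 + 0 + 0 + 0 + 0 + 1 + 0 = 3 ≡ 1 (mod 2).
s = (1, 1, 1, 1)^T — this equals column 15 of H (binary 1111), so error is at position 15.
Correct: flip bit 15 of r = 111001000100110 to get c = 111001000100111.


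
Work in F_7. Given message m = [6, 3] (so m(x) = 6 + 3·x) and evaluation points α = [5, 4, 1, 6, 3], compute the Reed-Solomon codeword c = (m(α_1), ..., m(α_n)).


c = [0, 4, 2, 3, 1]

Message polynomial: m(x) = 6 + 3·x (mod 7).
For each evaluation point α_i, compute m(α_i) mod 7:
  α_1 = 5: Horner steps 3 → 0, so m(5) = 0.
  α_2 = 4: Horner steps 3 → 4, so m(4) = 4.
  α_3 = 1: Horner steps 3 → 2, so m(1) = 2.
  α_4 = 6: Horner steps 3 → 3, so m(6) = 3.
  α_5 = 3: Horner steps 3 → 1, so m(3) = 1.
Codeword c = [0, 4, 2, 3, 1] ∈ F_7^5.


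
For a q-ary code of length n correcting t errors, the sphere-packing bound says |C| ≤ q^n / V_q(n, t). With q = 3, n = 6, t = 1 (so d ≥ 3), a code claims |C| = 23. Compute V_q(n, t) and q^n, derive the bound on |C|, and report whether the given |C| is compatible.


V_q(n, t) = 13, q^n = 729, Hamming bound = 56, |C| = 23 ≤ bound (satisfied).

Step 1: Compute V_q(n, t) = Σ_{j=0}^1 C(n, j) (q−1)^j.
  j = 0: C(6,0)·(2)^0 = 1·1 = 1.
  j = 1: C(6,1)·(2)^1 = 6·2 = 12.
  V_q(n, t) = 1 + 12 = 13.
Step 2: q^n = 3^6 = 729.
Step 3: Hamming bound ⌊q^n / V_q(n,t)⌋ = ⌊729/13⌋ = 56.
Step 4: Compare |C| = 23 to 56: satisfied.
The claimed |C| lies below the Hamming bound.


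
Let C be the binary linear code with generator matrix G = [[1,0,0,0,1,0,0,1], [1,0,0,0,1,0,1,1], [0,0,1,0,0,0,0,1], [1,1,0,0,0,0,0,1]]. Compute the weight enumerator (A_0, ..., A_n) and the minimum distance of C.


Weight distribution: A_0 = 1, A_1 = 1, A_2 = 2, A_3 = 6, A_4 = 5, A_5 = 1. Minimum distance d = 1.

Enumerate all 2^4 = 16 messages m ∈ F_2^4.
For each, compute codeword c = mG in F_2^8, then tally its weight.
  m = 0000 → c = 00000000, weight = 0.
  m = 1000 → c = 10001001, weight = 3.
  m = 0100 → c = 10001011, weight = 4.
  m = 1100 → c = 00000010, weight = 1.
  m = 0010 → c = 00100001, weight = 2.
  m = 1010 → c = 10101000, weight = 3.
  m = 0110 → c = 10101010, weight = 4.
  m = 1110 → c = 00100011, weight = 3.
  m = 0001 → c = 11000001, weight = 3.
  m = 1001 → c = 01001000, weight = 2.
  m = 0101 → c = 01001010, weight = 3.
  m = 1101 → c = 11000011, weight = 4.
  m = 0011 → c = 11100000, weight = 3.
  m = 1011 → c = 01101001, weight = 4.
  m = 0111 → c = 01101011, weight = 5.
  m = 1111 → c = 11100010, weight = 4.
Tally weights:
  weight 0: 1 codewords.
  weight 1: 1 codewords.
  weight 2: 2 codewords.
  weight 3: 6 codewords.
  weight 4: 5 codewords.
  weight 5: 1 codewords.
Minimum distance d = smallest w > 0 with A_w > 0 = 1.
Sanity: Σ A_w = 16 = 2^4 = 16 ✓.


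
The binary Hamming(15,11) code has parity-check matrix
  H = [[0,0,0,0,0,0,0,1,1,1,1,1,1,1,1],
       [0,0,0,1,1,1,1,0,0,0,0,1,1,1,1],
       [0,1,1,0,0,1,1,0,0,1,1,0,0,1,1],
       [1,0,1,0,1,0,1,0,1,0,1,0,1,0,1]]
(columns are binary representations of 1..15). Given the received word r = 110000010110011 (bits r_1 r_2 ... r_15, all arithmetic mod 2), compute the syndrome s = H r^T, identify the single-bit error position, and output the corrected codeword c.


s = (1, 0, 1, 1)^T, error position = 11, corrected codeword c = 110000010100011

Compute s = H r^T mod 2 one row at a time:
  s_1 = 1 + 0 + 1 + 1 + 0 + 0 + 1 + 1 = 5 ≡ 1 (mod 2).
  s_2 = 0 + 0 + 0 + 0 + 0 + 0 + 1 + 1 = 2 ≡ 0 (mod 2).
  s_3 = 1 + 0 + 0 + 0 + 1 + 1 + 1 + 1 = 5 ≡ 1 (mod 2).
  s_4 = 1 + 0 + 0 + 0 + 0 + 1 + 0 + 1 = 3 ≡ 1 (mod 2).
s = (1, 0, 1, 1)^T — this equals column 11 of H (binary 1011), so error is at position 11.
Correct: flip bit 11 of r = 110000010110011 to get c = 110000010100011.


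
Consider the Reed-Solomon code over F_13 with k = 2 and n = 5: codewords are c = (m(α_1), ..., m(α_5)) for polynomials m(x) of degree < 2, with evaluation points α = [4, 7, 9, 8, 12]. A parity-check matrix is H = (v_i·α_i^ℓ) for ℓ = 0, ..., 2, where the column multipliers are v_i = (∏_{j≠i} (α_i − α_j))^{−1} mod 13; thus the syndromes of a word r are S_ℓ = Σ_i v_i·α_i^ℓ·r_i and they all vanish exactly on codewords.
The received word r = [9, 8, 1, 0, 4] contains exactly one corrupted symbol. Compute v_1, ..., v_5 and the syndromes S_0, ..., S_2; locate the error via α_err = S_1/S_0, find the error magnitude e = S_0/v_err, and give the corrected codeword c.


S = (1, 7, 10), error at position 2, error magnitude e = 9, c = [9, 12, 1, 0, 4].

Step 1: column multipliers v_i = (∏_{j≠i}(α_i − α_j))^{−1} mod 13.
  i = 1 (α = 4): (4−7)(4−9)(4−8)(4−12) = (−3)·(−5)·(−4)·(−8) = 480 ≡ 12, so v_1 = 12^{−1} = 12 (mod 13).
  i = 2 (α = 7): (7−4)(7−9)(7−8)(7−12) = 3·(−2)·(−1)·(−5) = −30 ≡ 9, so v_2 = 9^{−1} = 3 (mod 13).
  i = 3 (α = 9): (9−4)(9−7)(9−8)(9−12) = 5·2·1·(−3) = −30 ≡ 9, so v_3 = 9^{−1} = 3 (mod 13).
  i = 4 (α = 8): (8−4)(8−7)(8−9)(8−12) = 4·1·(−1)·(−4) = 16 ≡ 3, so v_4 = 3^{−1} = 9 (mod 13).
  i = 5 (α = 12): (12−4)(12−7)(12−9)(12−8) = 8·5·3·4 = 480 ≡ 12, so v_5 = 12^{−1} = 12 (mod 13).
  v = [12, 3, 3, 9, 12].
Step 2: syndromes of r = [9, 8, 1, 0, 4] (all sums mod 13).
  S_0 = Σ v_i r_i = 12·9 + 3·8 + 3·1 + 9·0 + 12·4 = 183 ≡ 1.
  S_1 = Σ v_i α_i r_i = 12·4·9 + 3·7·8 + 3·9·1 + 9·8·0 + 12·12·4 = 1203 ≡ 7.
  α_i^2 mod 13 = [3, 10, 3, 12, 1].
  S_2 = Σ v_i α_i^2 r_i = 12·3·9 + 3·10·8 + 3·3·1 + 9·12·0 + 12·1·4 = 621 ≡ 10.
  S = (1, 7, 10) ≠ 0, so r is not a codeword (an error is present).
Step 3: locate the error. For a single error e at position i, S_ℓ = v_i·e·α_i^ℓ, so α_err = S_1/S_0.
  S_0^{−1} = 1^{−1} = 1 (mod 13), so α_err = 7·1 = 7 ≡ 7 = α_2. Error position i = 2.
  Consistency check: S_2/S_1 = 10·2 = 20 ≡ 7 = α_err ✓ (single-error assumption holds).
Step 4: error magnitude e = S_0/v_2 = S_0·∏_{j≠2}(α_2 − α_j) = 1·9 = 9 ≡ 9 (mod 13).
Step 5: correct position 2: c_2 = r_2 − e = 8 − 9 ≡ 12 (mod 13). Hence c = [9, 12, 1, 0, 4].
  Check: interpolating c through the α_i gives m(x) = 5 + 1·x (degree < 2) with m(α_i) = c_i for every i, so c is indeed a codeword.


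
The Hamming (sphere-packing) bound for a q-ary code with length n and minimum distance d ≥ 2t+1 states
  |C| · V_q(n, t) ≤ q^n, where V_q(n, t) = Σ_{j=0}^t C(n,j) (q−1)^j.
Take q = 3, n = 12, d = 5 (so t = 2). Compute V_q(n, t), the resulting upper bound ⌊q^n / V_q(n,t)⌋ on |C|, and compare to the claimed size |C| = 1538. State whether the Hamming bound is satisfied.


V_q(n, t) = 289, q^n = 531441, Hamming bound = 1838, |C| = 1538 ≤ bound (satisfied).

Step 1: Compute V_q(n, t) = Σ_{j=0}^2 C(n, j) (q−1)^j.
  j = 0: C(12,0)·(2)^0 = 1·1 = 1.
  j = 1: C(12,1)·(2)^1 = 12·2 = 24.
  j = 2: C(12,2)·(2)^2 = 66·4 = 264.
  V_q(n, t) = 1 + 24 + 264 = 289.
Step 2: q^n = 3^12 = 531441.
Step 3: Hamming bound ⌊q^n / V_q(n,t)⌋ = ⌊531441/289⌋ = 1838.
Step 4: Compare |C| = 1538 to 1838: satisfied.
The claimed |C| lies below the Hamming bound.


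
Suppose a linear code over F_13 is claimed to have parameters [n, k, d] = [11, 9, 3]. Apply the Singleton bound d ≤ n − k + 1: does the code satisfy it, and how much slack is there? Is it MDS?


Singleton RHS = n − k + 1 = 3, slack = 0, bound satisfied, MDS.

Singleton bound: d ≤ n − k + 1.
Here n = 11, k = 9, so n − k + 1 = 3.
Given d = 3, check d ≤ 3: YES.
Slack = (n − k + 1) − d = 0.
The code is MDS (slack = 0).
Description: the claimed parameters are [11, 9, 3]_13; such a code would be MDS (meets Singleton bound).


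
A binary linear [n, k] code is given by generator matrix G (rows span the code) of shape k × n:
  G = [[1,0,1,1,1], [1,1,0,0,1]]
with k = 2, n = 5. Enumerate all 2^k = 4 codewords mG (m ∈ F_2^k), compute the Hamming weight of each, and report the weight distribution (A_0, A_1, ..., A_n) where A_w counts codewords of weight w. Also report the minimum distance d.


Weight distribution: A_0 = 1, A_3 = 2, A_4 = 1. Minimum distance d = 3.

Enumerate all 2^2 = 4 messages m ∈ F_2^2.
For each, compute codeword c = mG in F_2^5, then tally its weight.
  m = 00 → c = 00000, weight = 0.
  m = 10 → c = 10111, weight = 4.
  m = 01 → c = 11001, weight = 3.
  m = 11 → c = 01110, weight = 3.
Tally weights:
  weight 0: 1 codewords.
  weight 3: 2 codewords.
  weight 4: 1 codewords.
Minimum distance d = smallest w > 0 with A_w > 0 = 3.
Sanity: Σ A_w = 4 = 2^2 = 4 ✓.


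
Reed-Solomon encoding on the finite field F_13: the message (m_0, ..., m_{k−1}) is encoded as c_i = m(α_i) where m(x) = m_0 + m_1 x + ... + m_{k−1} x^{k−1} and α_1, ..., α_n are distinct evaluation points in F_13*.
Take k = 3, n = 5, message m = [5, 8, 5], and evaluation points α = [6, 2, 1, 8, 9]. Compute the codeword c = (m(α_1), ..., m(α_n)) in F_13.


c = [12, 2, 5, 12, 1]

Message polynomial: m(x) = 5 + 8·x + 5·x^2 (mod 13).
For each evaluation point α_i, compute m(α_i) mod 13:
  α_1 = 6: Horner steps 5 → 12 → 12, so m(6) = 12.
  α_2 = 2: Horner steps 5 → 5 → 2, so m(2) = 2.
  α_3 = 1: Horner steps 5 → 0 → 5, so m(1) = 5.
  α_4 = 8: Horner steps 5 → 9 → 12, so m(8) = 12.
  α_5 = 9: Horner steps 5 → 1 → 1, so m(9) = 1.
Codeword c = [12, 2, 5, 12, 1] ∈ F_13^5.


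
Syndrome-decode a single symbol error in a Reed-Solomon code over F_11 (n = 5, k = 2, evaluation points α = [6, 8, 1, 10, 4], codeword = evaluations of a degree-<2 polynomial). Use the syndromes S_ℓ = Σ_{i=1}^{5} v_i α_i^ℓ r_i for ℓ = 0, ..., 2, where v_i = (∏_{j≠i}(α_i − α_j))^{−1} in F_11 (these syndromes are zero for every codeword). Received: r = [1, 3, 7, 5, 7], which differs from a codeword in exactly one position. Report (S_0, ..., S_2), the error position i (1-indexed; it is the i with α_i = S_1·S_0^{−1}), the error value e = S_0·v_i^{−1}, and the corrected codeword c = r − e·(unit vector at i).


S = (3, 1, 4), error at position 5, error magnitude e = 8, c = [1, 3, 7, 5, 10].

Step 1: column multipliers v_i = (∏_{j≠i}(α_i − α_j))^{−1} mod 11.
  i = 1 (α = 6): (6−8)(6−1)(6−10)(6−4) = (−2)·5·(−4)·2 = 80 ≡ 3, so v_1 = 3^{−1} = 4 (mod 11).
  i = 2 (α = 8): (8−6)(8−1)(8−10)(8−4) = 2·7·(−2)·4 = −112 ≡ 9, so v_2 = 9^{−1} = 5 (mod 11).
  i = 3 (α = 1): (1−6)(1−8)(1−10)(1−4) = (−5)·(−7)·(−9)·(−3) = 945 ≡ 10, so v_3 = 10^{−1} = 10 (mod 11).
  i = 4 (α = 10): (10−6)(10−8)(10−1)(10−4) = 4·2·9·6 = 432 ≡ 3, so v_4 = 3^{−1} = 4 (mod 11).
  i = 5 (α = 4): (4−6)(4−8)(4−1)(4−10) = (−2)·(−4)·3·(−6) = −144 ≡ 10, so v_5 = 10^{−1} = 10 (mod 11).
  v = [4, 5, 10, 4, 10].
Step 2: syndromes of r = [1, 3, 7, 5, 7] (all sums mod 11).
  S_0 = Σ v_i r_i = 4·1 + 5·3 + 10·7 + 4·5 + 10·7 = 179 ≡ 3.
  S_1 = Σ v_i α_i r_i = 4·6·1 + 5·8·3 + 10·1·7 + 4·10·5 + 10·4·7 = 694 ≡ 1.
  α_i^2 mod 11 = [3, 9, 1, 1, 5].
  S_2 = Σ v_i α_i^2 r_i = 4·3·1 + 5·9·3 + 10·1·7 + 4·1·5 + 10·5·7 = 587 ≡ 4.
  S = (3, 1, 4) ≠ 0, so r is not a codeword (an error is present).
Step 3: locate the error. For a single error e at position i, S_ℓ = v_i·e·α_i^ℓ, so α_err = S_1/S_0.
  S_0^{−1} = 3^{−1} = 4 (mod 11), so α_err = 1·4 = 4 ≡ 4 = α_5. Error position i = 5.
  Consistency check: S_2/S_1 = 4·1 = 4 ≡ 4 = α_err ✓ (single-error assumption holds).
Step 4: error magnitude e = S_0/v_5 = S_0·∏_{j≠5}(α_5 − α_j) = 3·10 = 30 ≡ 8 (mod 11).
Step 5: correct position 5: c_5 = r_5 − e = 7 − 8 ≡ 10 (mod 11). Hence c = [1, 3, 7, 5, 10].
  Check: interpolating c through the α_i gives m(x) = 6 + 1·x (degree < 2) with m(α_i) = c_i for every i, so c is indeed a codeword.


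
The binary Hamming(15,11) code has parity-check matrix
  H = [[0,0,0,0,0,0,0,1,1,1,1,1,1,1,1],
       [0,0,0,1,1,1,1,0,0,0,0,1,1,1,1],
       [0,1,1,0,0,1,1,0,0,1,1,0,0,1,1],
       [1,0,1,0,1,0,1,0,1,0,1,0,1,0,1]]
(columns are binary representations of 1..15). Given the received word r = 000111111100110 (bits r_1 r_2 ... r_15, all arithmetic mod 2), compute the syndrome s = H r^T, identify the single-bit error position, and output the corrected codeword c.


s = (1, 0, 0, 0)^T, error position = 8, corrected codeword c = 000111101100110

Compute s = H r^T mod 2 one row at a time:
  s_1 = 1 + 1 + 1 + 0 + 0 + 1 + 1 + 0 = 5 ≡ 1 (mod 2).
  s_2 = 1 + 1 + 1 + 1 + 0 + 1 + 1 + 0 = 6 ≡ 0 (mod 2).
  s_3 = 0 + 0 + 1 + 1 + 1 + 0 + 1 + 0 = 4 ≡ 0 (mod 2).
  s_4 = 0 + 0 + 1 + 1 + 1 + 0 + 1 + 0 = 4 ≡ 0 (mod 2).
s = (1, 0, 0, 0)^T — this equals column 8 of H (binary 1000), so error is at position 8.
Correct: flip bit 8 of r = 000111111100110 to get c = 000111101100110.


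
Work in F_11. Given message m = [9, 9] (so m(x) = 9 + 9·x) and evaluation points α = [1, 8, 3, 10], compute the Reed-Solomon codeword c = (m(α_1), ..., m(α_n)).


c = [7, 4, 3, 0]

Message polynomial: m(x) = 9 + 9·x (mod 11).
For each evaluation point α_i, compute m(α_i) mod 11:
  α_1 = 1: Horner steps 9 → 7, so m(1) = 7.
  α_2 = 8: Horner steps 9 → 4, so m(8) = 4.
  α_3 = 3: Horner steps 9 → 3, so m(3) = 3.
  α_4 = 10: Horner steps 9 → 0, so m(10) = 0.
Codeword c = [7, 4, 3, 0] ∈ F_11^4.


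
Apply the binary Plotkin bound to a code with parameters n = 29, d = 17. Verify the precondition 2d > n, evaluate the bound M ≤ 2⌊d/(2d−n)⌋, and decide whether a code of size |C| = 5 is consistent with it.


Plotkin bound M ≤ 6; given |C| = 5 ≤ bound (satisfied).

Check applicability: 2d = 34, n = 29.
2d − n = 5 > 0, so Plotkin applies.
Compute d/(2d−n) = 17/5 ≈ 3.4000.
⌊d/(2d−n)⌋ = 3.
Plotkin bound: M ≤ 2·3 = 6.
Given |C| = 5, check: satisfied.
This |C| is below the Plotkin bound.


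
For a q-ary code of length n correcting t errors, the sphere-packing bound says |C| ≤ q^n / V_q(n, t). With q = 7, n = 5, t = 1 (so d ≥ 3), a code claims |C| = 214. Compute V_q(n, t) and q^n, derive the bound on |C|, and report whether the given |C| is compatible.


V_q(n, t) = 31, q^n = 16807, Hamming bound = 542, |C| = 214 ≤ bound (satisfied).

Step 1: Compute V_q(n, t) = Σ_{j=0}^1 C(n, j) (q−1)^j.
  j = 0: C(5,0)·(6)^0 = 1·1 = 1.
  j = 1: C(5,1)·(6)^1 = 5·6 = 30.
  V_q(n, t) = 1 + 30 = 31.
Step 2: q^n = 7^5 = 16807.
Step 3: Hamming bound ⌊q^n / V_q(n,t)⌋ = ⌊16807/31⌋ = 542.
Step 4: Compare |C| = 214 to 542: satisfied.
The claimed |C| lies below the Hamming bound.


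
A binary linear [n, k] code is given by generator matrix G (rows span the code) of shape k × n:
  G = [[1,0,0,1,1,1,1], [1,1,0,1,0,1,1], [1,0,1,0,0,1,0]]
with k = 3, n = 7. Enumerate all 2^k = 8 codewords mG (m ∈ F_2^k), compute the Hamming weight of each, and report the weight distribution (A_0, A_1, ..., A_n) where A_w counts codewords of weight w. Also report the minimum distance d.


Weight distribution: A_0 = 1, A_2 = 1, A_3 = 1, A_4 = 2, A_5 = 3. Minimum distance d = 2.

Enumerate all 2^3 = 8 messages m ∈ F_2^3.
For each, compute codeword c = mG in F_2^7, then tally its weight.
  m = 000 → c = 0000000, weight = 0.
  m = 100 → c = 1001111, weight = 5.
  m = 010 → c = 1101011, weight = 5.
  m = 110 → c = 0100100, weight = 2.
  m = 001 → c = 1010010, weight = 3.
  m = 101 → c = 0011101, weight = 4.
  m = 011 → c = 0111001, weight = 4.
  m = 111 → c = 1110110, weight = 5.
Tally weights:
  weight 0: 1 codewords.
  weight 2: 1 codewords.
  weight 3: 1 codewords.
  weight 4: 2 codewords.
  weight 5: 3 codewords.
Minimum distance d = smallest w > 0 with A_w > 0 = 2.
Sanity: Σ A_w = 8 = 2^3 = 8 ✓.


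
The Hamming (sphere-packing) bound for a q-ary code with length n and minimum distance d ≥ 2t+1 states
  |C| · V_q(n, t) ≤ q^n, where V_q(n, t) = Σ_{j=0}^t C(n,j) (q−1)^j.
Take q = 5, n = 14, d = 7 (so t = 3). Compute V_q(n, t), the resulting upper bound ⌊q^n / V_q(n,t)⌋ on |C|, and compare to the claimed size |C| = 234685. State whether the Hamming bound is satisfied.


V_q(n, t) = 24809, q^n = 6103515625, Hamming bound = 246020, |C| = 234685 ≤ bound (satisfied).

Step 1: Compute V_q(n, t) = Σ_{j=0}^3 C(n, j) (q−1)^j.
  j = 0: C(14,0)·(4)^0 = 1·1 = 1.
  j = 1: C(14,1)·(4)^1 = 14·4 = 56.
  j = 2: C(14,2)·(4)^2 = 91·16 = 1456.
  j = 3: C(14,3)·(4)^3 = 364·64 = 23296.
  V_q(n, t) = 1 + 56 + 1456 + 23296 = 24809.
Step 2: q^n = 5^14 = 6103515625.
Step 3: Hamming bound ⌊q^n / V_q(n,t)⌋ = ⌊6103515625/24809⌋ = 246020.
Step 4: Compare |C| = 234685 to 246020: satisfied.
The claimed |C| lies below the Hamming bound.


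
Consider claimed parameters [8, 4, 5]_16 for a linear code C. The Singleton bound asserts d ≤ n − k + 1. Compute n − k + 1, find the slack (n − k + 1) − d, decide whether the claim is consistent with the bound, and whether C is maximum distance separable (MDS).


Singleton RHS = n − k + 1 = 5, slack = 0, bound satisfied, MDS.

Singleton bound: d ≤ n − k + 1.
Here n = 8, k = 4, so n − k + 1 = 5.
Given d = 5, check d ≤ 5: YES.
Slack = (n − k + 1) − d = 0.
The code is MDS (slack = 0).
Description: the claimed parameters are [8, 4, 5]_16; such a code would be MDS (meets Singleton bound).


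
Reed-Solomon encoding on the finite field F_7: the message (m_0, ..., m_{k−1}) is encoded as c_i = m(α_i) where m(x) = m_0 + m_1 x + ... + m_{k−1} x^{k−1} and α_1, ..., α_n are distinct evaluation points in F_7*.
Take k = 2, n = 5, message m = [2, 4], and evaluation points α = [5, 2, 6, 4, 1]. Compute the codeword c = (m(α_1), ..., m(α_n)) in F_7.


c = [1, 3, 5, 4, 6]

Message polynomial: m(x) = 2 + 4·x (mod 7).
For each evaluation point α_i, compute m(α_i) mod 7:
  α_1 = 5: Horner steps 4 → 1, so m(5) = 1.
  α_2 = 2: Horner steps 4 → 3, so m(2) = 3.
  α_3 = 6: Horner steps 4 → 5, so m(6) = 5.
  α_4 = 4: Horner steps 4 → 4, so m(4) = 4.
  α_5 = 1: Horner steps 4 → 6, so m(1) = 6.
Codeword c = [1, 3, 5, 4, 6] ∈ F_7^5.


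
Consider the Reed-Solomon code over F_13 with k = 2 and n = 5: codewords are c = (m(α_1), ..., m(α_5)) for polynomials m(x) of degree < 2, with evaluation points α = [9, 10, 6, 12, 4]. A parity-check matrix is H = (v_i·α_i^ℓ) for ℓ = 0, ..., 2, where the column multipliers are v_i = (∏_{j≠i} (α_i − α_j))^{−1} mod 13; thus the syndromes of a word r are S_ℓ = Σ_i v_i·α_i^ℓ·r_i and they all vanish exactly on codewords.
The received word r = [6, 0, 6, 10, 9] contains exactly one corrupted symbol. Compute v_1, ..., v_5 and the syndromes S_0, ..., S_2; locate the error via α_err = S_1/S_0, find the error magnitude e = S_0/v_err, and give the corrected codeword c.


S = (4, 10, 12), error at position 1, error magnitude e = 11, c = [8, 0, 6, 10, 9].

Step 1: column multipliers v_i = (∏_{j≠i}(α_i − α_j))^{−1} mod 13.
  i = 1 (α = 9): (9−10)(9−6)(9−12)(9−4) = (−1)·3·(−3)·5 = 45 ≡ 6, so v_1 = 6^{−1} = 11 (mod 13).
  i = 2 (α = 10): (10−9)(10−6)(10−12)(10−4) = 1·4·(−2)·6 = −48 ≡ 4, so v_2 = 4^{−1} = 10 (mod 13).
  i = 3 (α = 6): (6−9)(6−10)(6−12)(6−4) = (−3)·(−4)·(−6)·2 = −144 ≡ 12, so v_3 = 12^{−1} = 12 (mod 13).
  i = 4 (α = 12): (12−9)(12−10)(12−6)(12−4) = 3·2·6·8 = 288 ≡ 2, so v_4 = 2^{−1} = 7 (mod 13).
  i = 5 (α = 4): (4−9)(4−10)(4−6)(4−12) = (−5)·(−6)·(−2)·(−8) = 480 ≡ 12, so v_5 = 12^{−1} = 12 (mod 13).
  v = [11, 10, 12, 7, 12].
Step 2: syndromes of r = [6, 0, 6, 10, 9] (all sums mod 13).
  S_0 = Σ v_i r_i = 11·6 + 10·0 + 12·6 + 7·10 + 12·9 = 316 ≡ 4.
  S_1 = Σ v_i α_i r_i = 11·9·6 + 10·10·0 + 12·6·6 + 7·12·10 + 12·4·9 = 2298 ≡ 10.
  α_i^2 mod 13 = [3, 9, 10, 1, 3].
  S_2 = Σ v_i α_i^2 r_i = 11·3·6 + 10·9·0 + 12·10·6 + 7·1·10 + 12·3·9 = 1312 ≡ 12.
  S = (4, 10, 12) ≠ 0, so r is not a codeword (an error is present).
Step 3: locate the error. For a single error e at position i, S_ℓ = v_i·e·α_i^ℓ, so α_err = S_1/S_0.
  S_0^{−1} = 4^{−1} = 10 (mod 13), so α_err = 10·10 = 100 ≡ 9 = α_1. Error position i = 1.
  Consistency check: S_2/S_1 = 12·4 = 48 ≡ 9 = α_err ✓ (single-error assumption holds).
Step 4: error magnitude e = S_0/v_1 = S_0·∏_{j≠1}(α_1 − α_j) = 4·6 = 24 ≡ 11 (mod 13).
Step 5: correct position 1: c_1 = r_1 − e = 6 − 11 ≡ 8 (mod 13). Hence c = [8, 0, 6, 10, 9].
  Check: interpolating c through the α_i gives m(x) = 2 + 5·x (degree < 2) with m(α_i) = c_i for every i, so c is indeed a codeword.
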